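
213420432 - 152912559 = 60507873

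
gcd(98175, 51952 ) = 17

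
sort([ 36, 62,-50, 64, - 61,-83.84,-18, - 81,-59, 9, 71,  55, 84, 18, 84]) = [ - 83.84, - 81 , - 61,-59, - 50, - 18,9 , 18,36, 55 , 62, 64, 71, 84,84]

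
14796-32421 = -17625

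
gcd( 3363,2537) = 59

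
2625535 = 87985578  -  85360043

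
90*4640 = 417600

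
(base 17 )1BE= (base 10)490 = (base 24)KA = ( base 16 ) 1ea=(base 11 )406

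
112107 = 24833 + 87274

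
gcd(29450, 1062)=2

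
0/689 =0 = 0.00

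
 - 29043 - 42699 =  - 71742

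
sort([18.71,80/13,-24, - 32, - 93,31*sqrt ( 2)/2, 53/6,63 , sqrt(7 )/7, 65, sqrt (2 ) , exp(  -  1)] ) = [-93, - 32,- 24,exp (-1 ) , sqrt(7) /7, sqrt(2),80/13, 53/6, 18.71, 31*sqrt( 2 ) /2, 63,  65]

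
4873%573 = 289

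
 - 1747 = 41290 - 43037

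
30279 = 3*10093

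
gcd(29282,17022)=2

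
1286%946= 340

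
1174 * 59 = 69266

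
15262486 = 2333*6542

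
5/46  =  5/46=0.11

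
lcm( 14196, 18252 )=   127764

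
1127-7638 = - 6511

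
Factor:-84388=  - 2^2*17^2*73^1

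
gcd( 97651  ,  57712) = 1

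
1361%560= 241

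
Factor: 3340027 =37^1*90271^1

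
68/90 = 34/45 = 0.76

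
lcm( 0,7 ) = 0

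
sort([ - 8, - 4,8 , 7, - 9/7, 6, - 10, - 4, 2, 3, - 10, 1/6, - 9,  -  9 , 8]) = [ - 10, - 10, - 9, - 9, - 8, - 4, - 4,-9/7,1/6,2, 3,  6, 7,8, 8]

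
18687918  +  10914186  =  29602104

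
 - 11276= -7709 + -3567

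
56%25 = 6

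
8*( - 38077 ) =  - 304616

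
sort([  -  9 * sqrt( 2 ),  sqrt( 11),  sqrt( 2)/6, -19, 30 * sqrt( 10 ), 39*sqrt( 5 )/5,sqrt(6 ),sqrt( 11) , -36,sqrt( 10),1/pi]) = [-36, -19, - 9*sqrt(2),  sqrt( 2)/6, 1/pi,  sqrt( 6),sqrt( 10),  sqrt( 11),sqrt ( 11), 39 * sqrt ( 5 ) /5,  30 * sqrt( 10 )] 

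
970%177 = 85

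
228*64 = 14592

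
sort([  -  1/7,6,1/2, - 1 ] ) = [ - 1, - 1/7,1/2,6]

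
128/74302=64/37151 = 0.00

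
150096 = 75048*2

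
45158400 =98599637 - 53441237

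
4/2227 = 4/2227 = 0.00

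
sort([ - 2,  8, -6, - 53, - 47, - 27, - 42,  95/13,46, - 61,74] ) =[- 61, - 53, - 47,-42, - 27, - 6, - 2, 95/13,8,46,74 ] 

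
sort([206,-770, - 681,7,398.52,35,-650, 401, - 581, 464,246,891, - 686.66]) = [-770,-686.66, - 681,-650, - 581, 7,35,206,246, 398.52  ,  401,464,  891]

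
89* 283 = 25187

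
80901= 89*909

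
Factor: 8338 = 2^1 * 11^1*379^1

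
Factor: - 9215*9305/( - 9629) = 5^2*19^1*97^1*1861^1*9629^(  -  1) = 85745575/9629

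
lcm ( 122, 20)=1220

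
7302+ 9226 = 16528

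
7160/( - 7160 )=  -  1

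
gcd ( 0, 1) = 1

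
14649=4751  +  9898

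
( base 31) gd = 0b111111101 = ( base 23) m3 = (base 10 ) 509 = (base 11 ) 423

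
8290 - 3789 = 4501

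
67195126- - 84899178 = 152094304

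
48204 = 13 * 3708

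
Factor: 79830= 2^1 * 3^2 * 5^1*887^1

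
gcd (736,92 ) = 92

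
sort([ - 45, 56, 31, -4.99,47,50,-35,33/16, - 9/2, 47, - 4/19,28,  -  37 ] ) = [-45, - 37,-35,  -  4.99, - 9/2, - 4/19,33/16,28, 31,47,  47,50,56]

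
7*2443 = 17101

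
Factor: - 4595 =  - 5^1*919^1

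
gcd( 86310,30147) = 3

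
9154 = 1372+7782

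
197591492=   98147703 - -99443789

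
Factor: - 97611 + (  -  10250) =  - 107861 = -13^1*8297^1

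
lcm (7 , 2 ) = 14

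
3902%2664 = 1238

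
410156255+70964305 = 481120560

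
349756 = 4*87439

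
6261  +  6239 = 12500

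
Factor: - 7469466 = - 2^1*3^1*1244911^1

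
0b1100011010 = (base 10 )794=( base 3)1002102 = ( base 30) qe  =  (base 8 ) 1432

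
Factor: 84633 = 3^1*28211^1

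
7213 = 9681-2468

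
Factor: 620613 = 3^2 *7^1*9851^1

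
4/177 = 4/177 =0.02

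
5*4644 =23220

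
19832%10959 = 8873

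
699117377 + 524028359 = 1223145736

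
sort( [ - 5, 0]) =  [ - 5,0]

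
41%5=1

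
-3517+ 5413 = 1896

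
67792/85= 67792/85 = 797.55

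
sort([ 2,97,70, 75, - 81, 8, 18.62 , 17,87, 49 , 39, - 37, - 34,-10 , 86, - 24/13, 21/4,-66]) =[ - 81, - 66, - 37, - 34, - 10, - 24/13,2, 21/4, 8, 17, 18.62,  39,49,70, 75,86, 87,97 ] 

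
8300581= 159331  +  8141250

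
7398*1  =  7398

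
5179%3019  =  2160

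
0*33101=0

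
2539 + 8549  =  11088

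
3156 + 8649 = 11805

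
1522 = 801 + 721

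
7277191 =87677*83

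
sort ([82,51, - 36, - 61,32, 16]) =[ - 61,-36,16,32,51 , 82 ]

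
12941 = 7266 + 5675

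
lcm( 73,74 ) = 5402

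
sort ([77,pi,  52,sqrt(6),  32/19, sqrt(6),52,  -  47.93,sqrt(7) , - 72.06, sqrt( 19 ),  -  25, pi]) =[ - 72.06,-47.93, -25 , 32/19, sqrt( 6 ),sqrt(6),sqrt(7 ),pi,pi,sqrt( 19),52  ,  52,77]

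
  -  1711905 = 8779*( - 195) 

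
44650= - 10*( - 4465) 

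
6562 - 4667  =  1895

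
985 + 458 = 1443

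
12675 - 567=12108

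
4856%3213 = 1643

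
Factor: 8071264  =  2^5 * 53^1 * 4759^1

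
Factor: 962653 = 962653^1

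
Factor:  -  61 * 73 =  - 4453 = -61^1* 73^1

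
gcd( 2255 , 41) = 41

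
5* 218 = 1090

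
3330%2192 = 1138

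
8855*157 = 1390235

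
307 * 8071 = 2477797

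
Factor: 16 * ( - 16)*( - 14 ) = 3584 = 2^9*7^1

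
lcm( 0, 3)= 0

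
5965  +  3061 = 9026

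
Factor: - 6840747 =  - 3^3 * 253361^1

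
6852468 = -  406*( - 16878)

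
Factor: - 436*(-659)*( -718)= - 2^3*109^1*359^1*659^1 =- 206298632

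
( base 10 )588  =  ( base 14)300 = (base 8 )1114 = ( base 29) K8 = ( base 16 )24C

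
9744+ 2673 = 12417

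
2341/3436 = 2341/3436 = 0.68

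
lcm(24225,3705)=314925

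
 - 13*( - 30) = 390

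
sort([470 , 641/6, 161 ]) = [ 641/6,161, 470 ]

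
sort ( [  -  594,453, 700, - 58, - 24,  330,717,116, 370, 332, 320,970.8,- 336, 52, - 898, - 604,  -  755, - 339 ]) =[ - 898, - 755, - 604,- 594, - 339, - 336, - 58, - 24,52, 116, 320, 330,332, 370,453, 700,  717,  970.8]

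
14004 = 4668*3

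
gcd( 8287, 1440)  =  1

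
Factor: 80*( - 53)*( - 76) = 2^6* 5^1*19^1*53^1 = 322240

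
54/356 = 27/178 =0.15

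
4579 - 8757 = -4178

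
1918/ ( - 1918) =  - 1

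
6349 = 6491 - 142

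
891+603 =1494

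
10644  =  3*3548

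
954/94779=106/10531 = 0.01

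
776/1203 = 776/1203 = 0.65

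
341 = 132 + 209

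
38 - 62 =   -  24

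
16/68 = 4/17 = 0.24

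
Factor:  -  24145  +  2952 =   -  21193^1= -  21193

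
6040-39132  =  -33092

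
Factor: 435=3^1*5^1*29^1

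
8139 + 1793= 9932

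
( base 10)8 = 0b1000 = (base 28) 8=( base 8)10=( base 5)13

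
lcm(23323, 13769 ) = 1142827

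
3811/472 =3811/472=8.07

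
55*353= 19415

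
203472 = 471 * 432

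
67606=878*77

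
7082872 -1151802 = 5931070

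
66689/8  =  66689/8 = 8336.12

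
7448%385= 133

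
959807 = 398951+560856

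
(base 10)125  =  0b1111101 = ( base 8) 175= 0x7d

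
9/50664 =3/16888= 0.00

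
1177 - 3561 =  - 2384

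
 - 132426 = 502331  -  634757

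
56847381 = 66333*857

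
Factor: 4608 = 2^9*3^2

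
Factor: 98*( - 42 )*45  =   - 185220 =- 2^2*3^3*5^1 * 7^3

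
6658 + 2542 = 9200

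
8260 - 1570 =6690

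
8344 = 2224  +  6120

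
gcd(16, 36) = 4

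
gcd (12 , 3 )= 3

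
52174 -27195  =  24979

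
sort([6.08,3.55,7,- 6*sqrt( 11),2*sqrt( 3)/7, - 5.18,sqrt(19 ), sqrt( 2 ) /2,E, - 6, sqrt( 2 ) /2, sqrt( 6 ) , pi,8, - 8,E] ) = [ - 6 *sqrt( 11 ), - 8, - 6, - 5.18, 2*sqrt( 3 ) /7,sqrt(2 ) /2,  sqrt( 2)/2, sqrt( 6),E, E, pi,3.55,sqrt( 19), 6.08,7,8]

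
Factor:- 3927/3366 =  - 7/6 = - 2^( - 1) * 3^( - 1)*7^1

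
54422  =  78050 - 23628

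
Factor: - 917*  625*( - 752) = 2^4*5^4*7^1*47^1* 131^1 = 430990000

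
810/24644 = 405/12322 = 0.03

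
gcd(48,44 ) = 4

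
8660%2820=200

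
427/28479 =427/28479 = 0.01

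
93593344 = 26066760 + 67526584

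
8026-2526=5500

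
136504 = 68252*2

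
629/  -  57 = -12+ 55/57 = - 11.04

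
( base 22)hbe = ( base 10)8484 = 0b10000100100100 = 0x2124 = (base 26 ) ce8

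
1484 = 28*53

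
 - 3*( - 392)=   1176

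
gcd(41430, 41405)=5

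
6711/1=6711 = 6711.00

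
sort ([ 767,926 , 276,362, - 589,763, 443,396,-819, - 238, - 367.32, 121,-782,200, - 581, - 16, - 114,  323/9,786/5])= [ - 819,-782,-589, - 581,-367.32, - 238, - 114, - 16,323/9,  121,786/5, 200,276,362, 396,443,763, 767,926 ] 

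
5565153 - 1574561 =3990592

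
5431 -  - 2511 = 7942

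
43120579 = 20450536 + 22670043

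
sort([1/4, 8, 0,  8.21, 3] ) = [ 0, 1/4, 3,8, 8.21]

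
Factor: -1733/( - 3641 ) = 11^( - 1)  *  331^( - 1) * 1733^1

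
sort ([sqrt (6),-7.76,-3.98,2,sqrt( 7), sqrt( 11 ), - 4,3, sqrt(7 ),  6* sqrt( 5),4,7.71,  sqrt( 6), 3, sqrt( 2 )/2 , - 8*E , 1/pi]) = [  -  8*E, - 7.76, -4,-3.98,  1/pi,sqrt(2 )/2 , 2, sqrt( 6 ), sqrt( 6), sqrt(7),sqrt( 7 ), 3,  3, sqrt(11),4, 7.71,  6*sqrt( 5 )]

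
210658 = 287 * 734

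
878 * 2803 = 2461034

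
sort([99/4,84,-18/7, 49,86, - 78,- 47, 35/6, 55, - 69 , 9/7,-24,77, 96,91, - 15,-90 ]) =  [ - 90,  -  78, - 69, - 47, - 24, - 15, - 18/7,9/7,35/6,  99/4, 49,55 , 77,  84,86, 91, 96]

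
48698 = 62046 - 13348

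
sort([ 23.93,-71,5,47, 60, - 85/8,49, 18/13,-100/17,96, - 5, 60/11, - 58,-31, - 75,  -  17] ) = [-75,-71,-58, - 31, - 17, - 85/8,  -  100/17,  -  5, 18/13, 5,60/11,  23.93, 47,49 , 60,96]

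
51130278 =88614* 577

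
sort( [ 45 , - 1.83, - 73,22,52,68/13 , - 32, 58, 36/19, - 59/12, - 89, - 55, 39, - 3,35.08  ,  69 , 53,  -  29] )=[ - 89,-73 , - 55,-32,  -  29,-59/12,-3 , - 1.83,36/19 , 68/13, 22,35.08,39, 45,52,53 , 58,69] 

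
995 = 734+261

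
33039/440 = 33039/440 = 75.09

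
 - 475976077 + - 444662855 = -920638932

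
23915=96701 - 72786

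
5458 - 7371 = -1913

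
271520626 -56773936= 214746690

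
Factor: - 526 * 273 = - 2^1*3^1* 7^1*13^1 * 263^1 = - 143598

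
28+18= 46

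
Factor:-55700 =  - 2^2 * 5^2  *  557^1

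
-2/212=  - 1/106 = - 0.01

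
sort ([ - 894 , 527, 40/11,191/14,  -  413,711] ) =[ - 894, -413, 40/11, 191/14, 527,  711]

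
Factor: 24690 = 2^1*3^1 * 5^1*823^1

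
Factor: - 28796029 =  - 647^1*44507^1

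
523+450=973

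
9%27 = 9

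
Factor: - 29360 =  -2^4* 5^1*  367^1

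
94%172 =94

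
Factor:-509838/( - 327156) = 427/274= 2^( - 1 )*7^1*61^1*137^( - 1 ) 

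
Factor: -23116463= -23116463^1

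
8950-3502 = 5448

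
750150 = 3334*225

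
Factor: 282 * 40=11280 = 2^4*3^1*5^1*47^1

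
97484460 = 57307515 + 40176945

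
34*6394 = 217396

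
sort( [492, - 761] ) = [ - 761,  492 ] 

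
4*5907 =23628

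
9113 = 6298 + 2815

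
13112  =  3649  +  9463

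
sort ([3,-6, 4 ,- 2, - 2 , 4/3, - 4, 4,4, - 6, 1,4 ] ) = [ - 6, - 6,  -  4,-2, - 2, 1, 4/3, 3, 4, 4 , 4, 4 ]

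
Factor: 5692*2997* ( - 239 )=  - 4077082836= -2^2*3^4*37^1*239^1*1423^1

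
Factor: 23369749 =13^1*1797673^1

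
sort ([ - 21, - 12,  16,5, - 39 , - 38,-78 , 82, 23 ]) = [ - 78, - 39,  -  38, - 21, - 12 , 5, 16 , 23, 82] 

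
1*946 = 946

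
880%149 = 135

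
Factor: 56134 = 2^1* 13^1 * 17^1*127^1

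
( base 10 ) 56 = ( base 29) 1R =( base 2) 111000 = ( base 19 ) 2I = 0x38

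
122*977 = 119194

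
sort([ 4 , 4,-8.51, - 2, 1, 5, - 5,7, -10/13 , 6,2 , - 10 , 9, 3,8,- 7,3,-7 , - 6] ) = [ - 10 , - 8.51 ,-7,-7, - 6, - 5, - 2,-10/13, 1 , 2,  3 , 3,4 , 4, 5 , 6 , 7, 8, 9]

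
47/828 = 47/828 = 0.06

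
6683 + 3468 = 10151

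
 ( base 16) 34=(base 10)52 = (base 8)64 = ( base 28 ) 1o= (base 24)24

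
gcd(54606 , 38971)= 1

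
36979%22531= 14448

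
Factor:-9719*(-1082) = 2^1* 541^1*9719^1 = 10515958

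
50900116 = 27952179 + 22947937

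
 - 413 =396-809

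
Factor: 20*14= 2^3*5^1*7^1  =  280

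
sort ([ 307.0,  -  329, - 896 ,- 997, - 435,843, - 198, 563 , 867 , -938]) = [- 997, - 938, - 896, - 435, - 329, - 198,307.0,563, 843,867]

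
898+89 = 987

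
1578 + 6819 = 8397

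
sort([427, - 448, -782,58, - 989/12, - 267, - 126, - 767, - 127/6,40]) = [ -782,-767, - 448, - 267, - 126, - 989/12, - 127/6, 40,58,427 ] 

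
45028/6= 22514/3 = 7504.67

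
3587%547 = 305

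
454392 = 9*50488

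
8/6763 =8/6763 = 0.00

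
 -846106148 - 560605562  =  -1406711710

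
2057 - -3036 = 5093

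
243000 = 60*4050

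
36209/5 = 36209/5 = 7241.80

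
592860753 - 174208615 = 418652138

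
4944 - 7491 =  - 2547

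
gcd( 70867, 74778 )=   1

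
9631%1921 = 26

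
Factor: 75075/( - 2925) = -77/3  =  -3^( - 1)*7^1*11^1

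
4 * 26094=104376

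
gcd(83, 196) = 1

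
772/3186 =386/1593 =0.24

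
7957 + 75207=83164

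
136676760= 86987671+49689089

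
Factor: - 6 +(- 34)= - 40 = - 2^3*5^1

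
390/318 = 65/53 = 1.23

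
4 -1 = 3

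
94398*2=188796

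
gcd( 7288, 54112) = 8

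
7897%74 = 53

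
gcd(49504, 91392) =3808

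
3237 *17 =55029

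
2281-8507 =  - 6226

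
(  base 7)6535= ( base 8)4431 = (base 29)2M9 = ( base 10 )2329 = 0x919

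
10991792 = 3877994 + 7113798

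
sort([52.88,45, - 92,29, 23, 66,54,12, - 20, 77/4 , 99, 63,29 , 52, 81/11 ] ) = [-92, - 20, 81/11, 12, 77/4,23,29 , 29  ,  45,52,52.88, 54,63, 66,99 ] 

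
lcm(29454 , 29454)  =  29454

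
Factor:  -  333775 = - 5^2*13^2*79^1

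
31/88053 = 31/88053 =0.00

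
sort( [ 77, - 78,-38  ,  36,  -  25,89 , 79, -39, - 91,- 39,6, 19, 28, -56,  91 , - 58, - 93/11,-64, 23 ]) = [-91,  -  78, - 64, - 58, - 56, - 39, - 39 , - 38,  -  25, - 93/11,6, 19,  23, 28, 36, 77,79, 89,91]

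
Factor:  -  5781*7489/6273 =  - 351983/51=-3^(-1)* 17^( - 1)*47^1*7489^1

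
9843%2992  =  867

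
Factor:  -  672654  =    -  2^1 * 3^1*71^1*1579^1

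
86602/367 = 86602/367 =235.97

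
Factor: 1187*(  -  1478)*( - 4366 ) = 2^2*37^1*59^1*739^1*1187^1 = 7659649276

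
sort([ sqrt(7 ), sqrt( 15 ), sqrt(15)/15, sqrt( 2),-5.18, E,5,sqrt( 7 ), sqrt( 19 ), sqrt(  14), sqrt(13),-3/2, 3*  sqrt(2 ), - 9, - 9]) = [ - 9,-9, - 5.18, - 3/2, sqrt (15 ) /15,sqrt(2), sqrt ( 7 ), sqrt (7 ), E , sqrt(13), sqrt( 14 ),sqrt(15), 3 * sqrt (2 ),sqrt(19),5]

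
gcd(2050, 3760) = 10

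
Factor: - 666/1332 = - 2^( - 1) = -1/2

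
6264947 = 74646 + 6190301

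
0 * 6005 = 0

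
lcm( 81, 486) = 486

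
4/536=1/134 = 0.01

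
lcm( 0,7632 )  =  0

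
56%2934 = 56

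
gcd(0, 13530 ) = 13530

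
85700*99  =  8484300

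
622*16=9952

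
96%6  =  0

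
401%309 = 92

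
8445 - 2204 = 6241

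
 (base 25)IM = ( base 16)1D8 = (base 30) fm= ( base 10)472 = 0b111011000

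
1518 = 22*69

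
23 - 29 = -6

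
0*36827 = 0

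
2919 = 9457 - 6538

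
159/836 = 159/836 = 0.19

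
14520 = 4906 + 9614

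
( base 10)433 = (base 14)22D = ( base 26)GH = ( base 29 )er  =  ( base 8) 661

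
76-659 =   -  583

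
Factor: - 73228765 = -5^1*14645753^1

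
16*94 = 1504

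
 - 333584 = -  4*83396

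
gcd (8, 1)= 1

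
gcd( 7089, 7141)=1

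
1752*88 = 154176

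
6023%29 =20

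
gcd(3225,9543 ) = 3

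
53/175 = 53/175 = 0.30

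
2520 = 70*36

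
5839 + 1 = 5840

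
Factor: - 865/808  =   - 2^(  -  3) *5^1*101^( - 1) *173^1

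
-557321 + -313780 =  - 871101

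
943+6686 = 7629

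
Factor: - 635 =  - 5^1*127^1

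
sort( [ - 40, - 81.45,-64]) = [-81.45, - 64, - 40]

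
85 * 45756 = 3889260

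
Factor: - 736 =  - 2^5*23^1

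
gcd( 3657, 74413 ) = 1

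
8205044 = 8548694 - 343650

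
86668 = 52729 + 33939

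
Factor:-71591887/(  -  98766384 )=2^(-4)*3^( - 1)*2057633^ ( -1)*71591887^1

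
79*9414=743706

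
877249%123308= 14093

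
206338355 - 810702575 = - 604364220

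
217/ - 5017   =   - 1 + 4800/5017 = - 0.04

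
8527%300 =127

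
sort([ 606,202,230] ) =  [202,230,606] 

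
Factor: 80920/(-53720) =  - 119/79 = - 7^1*17^1*79^ ( - 1) 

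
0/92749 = 0=0.00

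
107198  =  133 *806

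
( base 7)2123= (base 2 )1011110000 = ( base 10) 752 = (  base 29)pr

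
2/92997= 2/92997 = 0.00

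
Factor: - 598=-2^1  *13^1*23^1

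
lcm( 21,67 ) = 1407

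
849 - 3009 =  - 2160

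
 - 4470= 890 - 5360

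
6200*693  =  4296600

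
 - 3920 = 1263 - 5183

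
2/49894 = 1/24947 = 0.00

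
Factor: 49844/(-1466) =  - 34 = - 2^1*17^1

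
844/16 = 211/4=52.75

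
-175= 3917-4092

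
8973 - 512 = 8461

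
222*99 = 21978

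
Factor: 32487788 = 2^2 * 8121947^1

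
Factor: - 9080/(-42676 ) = 10/47 = 2^1* 5^1*47^(- 1)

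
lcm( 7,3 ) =21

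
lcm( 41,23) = 943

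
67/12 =5+7/12 = 5.58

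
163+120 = 283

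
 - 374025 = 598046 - 972071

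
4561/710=6 + 301/710  =  6.42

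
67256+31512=98768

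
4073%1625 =823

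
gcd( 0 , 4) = 4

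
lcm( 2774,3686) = 269078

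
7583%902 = 367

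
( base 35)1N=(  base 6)134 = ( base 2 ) 111010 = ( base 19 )31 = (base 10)58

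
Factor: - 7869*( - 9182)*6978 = 2^2 * 3^2*43^1 * 61^1 * 1163^1*4591^1  =  504182536524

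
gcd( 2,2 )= 2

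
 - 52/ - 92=13/23 = 0.57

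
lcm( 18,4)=36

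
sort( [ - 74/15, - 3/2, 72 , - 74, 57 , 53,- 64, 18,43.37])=[ - 74, - 64,-74/15 ,-3/2,18,43.37, 53,57,72] 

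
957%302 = 51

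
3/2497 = 3/2497  =  0.00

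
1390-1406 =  - 16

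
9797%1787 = 862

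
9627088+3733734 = 13360822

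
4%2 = 0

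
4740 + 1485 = 6225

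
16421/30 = 547 + 11/30=547.37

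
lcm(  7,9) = 63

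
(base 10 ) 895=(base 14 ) 47D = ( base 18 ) 2DD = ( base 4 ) 31333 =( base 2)1101111111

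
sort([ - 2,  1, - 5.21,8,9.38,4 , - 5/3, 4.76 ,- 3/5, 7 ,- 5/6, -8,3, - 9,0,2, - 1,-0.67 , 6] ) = [ - 9,  -  8, - 5.21, - 2, - 5/3, - 1, - 5/6,-0.67,-3/5,0,1,2, 3,4, 4.76 , 6,7,  8, 9.38]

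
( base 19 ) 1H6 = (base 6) 3110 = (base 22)198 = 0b1010110010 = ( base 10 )690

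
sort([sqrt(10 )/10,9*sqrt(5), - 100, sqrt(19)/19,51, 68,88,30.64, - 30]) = [ - 100, -30,sqrt(19)/19, sqrt(10 ) /10, 9*sqrt(5), 30.64, 51,68,  88 ]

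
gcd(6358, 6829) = 1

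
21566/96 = 10783/48 = 224.65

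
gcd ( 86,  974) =2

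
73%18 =1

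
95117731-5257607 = 89860124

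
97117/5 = 19423 + 2/5 = 19423.40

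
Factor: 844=2^2*211^1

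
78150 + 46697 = 124847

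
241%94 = 53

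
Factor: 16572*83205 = 2^2*3^3* 5^1*43^2*1381^1  =  1378873260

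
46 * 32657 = 1502222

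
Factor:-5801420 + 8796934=2^1*1497757^1=2995514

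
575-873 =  - 298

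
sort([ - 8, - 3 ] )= [- 8,-3]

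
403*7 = 2821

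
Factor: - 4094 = - 2^1*23^1*89^1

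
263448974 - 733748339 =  - 470299365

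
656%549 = 107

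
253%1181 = 253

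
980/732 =1 + 62/183 = 1.34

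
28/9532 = 7/2383 = 0.00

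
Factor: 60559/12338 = 2^( -1 ) * 23^1*31^( - 1 )*199^ ( - 1)*2633^1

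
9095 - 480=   8615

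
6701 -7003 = -302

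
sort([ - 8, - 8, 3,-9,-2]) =[-9, - 8, - 8,  -  2,3] 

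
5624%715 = 619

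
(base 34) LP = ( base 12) 517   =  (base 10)739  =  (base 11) 612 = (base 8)1343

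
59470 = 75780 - 16310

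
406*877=356062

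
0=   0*3529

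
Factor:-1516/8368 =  - 379/2092 = -  2^(-2 )*379^1 *523^ ( - 1)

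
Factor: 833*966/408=2^( - 2) * 7^3*23^1 = 7889/4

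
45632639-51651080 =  - 6018441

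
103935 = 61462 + 42473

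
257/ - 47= -6 + 25/47=   - 5.47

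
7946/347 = 7946/347 = 22.90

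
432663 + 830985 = 1263648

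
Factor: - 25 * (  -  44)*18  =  2^3*3^2 * 5^2*11^1 = 19800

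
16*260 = 4160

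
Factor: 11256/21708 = 2^1*3^( - 3)*7^1 = 14/27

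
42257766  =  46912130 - 4654364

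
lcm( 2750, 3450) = 189750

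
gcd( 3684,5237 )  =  1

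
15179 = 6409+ 8770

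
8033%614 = 51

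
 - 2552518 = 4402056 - 6954574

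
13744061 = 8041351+5702710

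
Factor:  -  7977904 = -2^4*11^1*45329^1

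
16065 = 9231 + 6834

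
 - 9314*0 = 0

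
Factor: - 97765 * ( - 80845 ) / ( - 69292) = - 7903811425/69292 = - 2^( - 2)*5^2*17^(-1)*19^1*23^1*37^1*1019^( - 1)*19553^1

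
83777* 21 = 1759317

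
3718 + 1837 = 5555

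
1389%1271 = 118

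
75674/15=75674/15 = 5044.93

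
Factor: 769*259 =199171 = 7^1*37^1*769^1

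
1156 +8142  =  9298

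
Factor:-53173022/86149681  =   - 2^1*7^1*3798073^1*86149681^( - 1 ) 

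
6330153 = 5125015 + 1205138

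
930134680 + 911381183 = 1841515863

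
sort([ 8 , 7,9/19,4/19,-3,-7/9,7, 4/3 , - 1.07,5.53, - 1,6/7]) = [ - 3, - 1.07, - 1, - 7/9,4/19,9/19,6/7,4/3,  5.53, 7, 7,8]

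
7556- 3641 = 3915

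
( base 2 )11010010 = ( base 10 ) 210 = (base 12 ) 156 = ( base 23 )93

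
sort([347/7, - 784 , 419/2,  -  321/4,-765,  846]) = [- 784, - 765,-321/4, 347/7 , 419/2, 846]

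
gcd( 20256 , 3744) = 96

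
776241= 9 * 86249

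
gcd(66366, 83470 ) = 2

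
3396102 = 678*5009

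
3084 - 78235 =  - 75151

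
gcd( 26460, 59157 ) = 189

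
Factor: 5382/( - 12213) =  - 26/59 = - 2^1 * 13^1*59^(-1)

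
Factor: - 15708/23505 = -5236/7835= - 2^2*5^( - 1)*7^1*11^1 *17^1*1567^( - 1)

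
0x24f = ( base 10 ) 591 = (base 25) ng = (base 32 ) IF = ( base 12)413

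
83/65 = 83/65=   1.28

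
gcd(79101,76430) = 1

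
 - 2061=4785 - 6846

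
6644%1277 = 259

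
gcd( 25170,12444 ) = 6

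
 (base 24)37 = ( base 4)1033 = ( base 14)59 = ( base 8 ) 117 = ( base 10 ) 79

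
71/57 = 1 + 14/57 = 1.25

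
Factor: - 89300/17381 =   -  2^2*5^2*7^( - 1 )*13^( - 1 )*19^1*47^1*191^ ( - 1 )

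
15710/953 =15710/953 = 16.48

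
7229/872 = 8 + 253/872 =8.29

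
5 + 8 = 13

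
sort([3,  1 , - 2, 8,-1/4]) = [ - 2, - 1/4,1, 3,  8]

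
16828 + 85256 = 102084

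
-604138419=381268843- 985407262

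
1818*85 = 154530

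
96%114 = 96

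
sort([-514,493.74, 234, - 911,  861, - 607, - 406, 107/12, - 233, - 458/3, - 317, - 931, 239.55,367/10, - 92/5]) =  [ - 931, - 911, - 607,-514, - 406, - 317, - 233, - 458/3, - 92/5,107/12,367/10, 234, 239.55, 493.74, 861]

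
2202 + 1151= 3353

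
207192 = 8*25899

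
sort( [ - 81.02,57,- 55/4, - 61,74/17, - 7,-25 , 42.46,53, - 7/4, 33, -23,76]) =[- 81.02 ,  -  61, - 25, - 23, - 55/4, - 7, - 7/4, 74/17, 33,42.46,53, 57, 76]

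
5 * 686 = 3430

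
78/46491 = 26/15497 = 0.00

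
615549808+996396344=1611946152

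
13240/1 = 13240= 13240.00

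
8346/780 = 107/10 = 10.70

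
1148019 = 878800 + 269219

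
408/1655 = 408/1655  =  0.25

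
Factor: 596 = 2^2*149^1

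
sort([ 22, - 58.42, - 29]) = [-58.42, - 29,22]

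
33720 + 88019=121739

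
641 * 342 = 219222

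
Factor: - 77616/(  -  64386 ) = 88/73 = 2^3*11^1* 73^( -1 ) 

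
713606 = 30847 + 682759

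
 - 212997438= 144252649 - 357250087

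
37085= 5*7417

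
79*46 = 3634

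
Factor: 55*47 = 5^1  *  11^1*47^1 = 2585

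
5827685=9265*629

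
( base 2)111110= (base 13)4A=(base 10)62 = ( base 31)20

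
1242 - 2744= - 1502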